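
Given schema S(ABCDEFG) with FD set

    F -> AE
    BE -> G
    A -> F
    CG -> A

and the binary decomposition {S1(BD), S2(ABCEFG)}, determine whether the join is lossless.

Common attributes: S1 ∩ S2 = {B}.
No dependency enlarges {B}, so (B)⁺ = {B}.
The closure contains neither all of S1 = {BD} nor all of S2 = {ABCEFG}, so the common attributes are not a superkey of either fragment. The join is lossy.

No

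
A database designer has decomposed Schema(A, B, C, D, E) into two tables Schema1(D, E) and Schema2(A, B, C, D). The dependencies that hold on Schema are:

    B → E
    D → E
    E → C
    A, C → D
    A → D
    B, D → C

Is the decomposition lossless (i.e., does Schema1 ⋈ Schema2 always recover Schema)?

Common attributes: Schema1 ∩ Schema2 = {D}.
Closure of {D}: D → E applies, adding E; E → C applies, adding C. So (D)⁺ = {C, D, E}.
This closure contains every attribute of Schema1, so Schema1 ∩ Schema2 → Schema1. The join is lossless.

Yes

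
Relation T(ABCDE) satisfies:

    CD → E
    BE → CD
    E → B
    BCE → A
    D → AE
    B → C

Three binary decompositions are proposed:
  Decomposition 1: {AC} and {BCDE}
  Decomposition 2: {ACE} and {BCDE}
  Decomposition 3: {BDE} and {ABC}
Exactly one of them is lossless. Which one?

Decomposition 2

Decomposition 1: common = {C}, closure = {C} → lossy.
Decomposition 2: common = {CE}, closure = {ABCDE} → lossless.
Decomposition 3: common = {B}, closure = {BC} → lossy.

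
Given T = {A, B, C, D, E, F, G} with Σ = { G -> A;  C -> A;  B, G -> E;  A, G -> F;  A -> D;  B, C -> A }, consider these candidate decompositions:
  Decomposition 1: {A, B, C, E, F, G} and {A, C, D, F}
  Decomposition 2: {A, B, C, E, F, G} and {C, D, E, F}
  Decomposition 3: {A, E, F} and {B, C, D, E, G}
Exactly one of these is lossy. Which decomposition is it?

Decomposition 3

Decomposition 1: common = {A, C, F}, closure = {A, C, D, F} → lossless.
Decomposition 2: common = {C, E, F}, closure = {A, C, D, E, F} → lossless.
Decomposition 3: common = {E}, closure = {E} → lossy.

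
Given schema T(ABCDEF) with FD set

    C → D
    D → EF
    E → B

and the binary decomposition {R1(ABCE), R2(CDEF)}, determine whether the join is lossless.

Common attributes: R1 ∩ R2 = {CE}.
Closure of {CE}: C → D applies, adding D; D → EF applies, adding F; E → B applies, adding B. So (CE)⁺ = {BCDEF}.
This closure contains every attribute of R2, so R1 ∩ R2 → R2. The join is lossless.

Yes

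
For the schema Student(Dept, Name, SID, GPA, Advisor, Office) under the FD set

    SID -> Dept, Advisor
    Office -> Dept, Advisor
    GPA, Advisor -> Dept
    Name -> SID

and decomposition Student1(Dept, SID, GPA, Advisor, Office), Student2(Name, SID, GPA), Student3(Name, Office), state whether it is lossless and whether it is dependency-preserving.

lossy but dependency-preserving

Lossless test (chase): Rows 1 and 2 agree on SID; apply SID→Dept, Advisor and equate their Dept, Advisor entries. Rows 1 and 3 agree on Office; apply Office→Dept, Advisor and equate their Dept, Advisor entries. Rows 2 and 3 agree on Name; apply Name→SID and equate their SID entries. No row becomes fully distinguished — the join is lossy.
Dependency preservation: every FD's attributes lie within a single fragment, so each can be enforced locally — preserved.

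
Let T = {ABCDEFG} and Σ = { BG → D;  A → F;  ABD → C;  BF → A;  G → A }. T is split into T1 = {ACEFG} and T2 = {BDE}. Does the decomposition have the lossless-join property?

Common attributes: T1 ∩ T2 = {E}.
No dependency enlarges {E}, so (E)⁺ = {E}.
The closure contains neither all of T1 = {ACEFG} nor all of T2 = {BDE}, so the common attributes are not a superkey of either fragment. The join is lossy.

No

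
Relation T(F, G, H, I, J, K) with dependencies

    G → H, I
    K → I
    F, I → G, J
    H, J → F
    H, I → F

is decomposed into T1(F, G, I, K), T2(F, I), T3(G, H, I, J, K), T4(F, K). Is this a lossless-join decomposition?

Yes

Chase test. Columns are F, G, H, I, J, K; row i has aⱼ where attribute j ∈ Ti, else bᵢⱼ.
Initial tableau (one row per fragment):
  row 1: a1 a2 b13 a4 b15 a6
  row 2: a1 b22 b23 a4 b25 b26
  row 3: b31 a2 a3 a4 a5 a6
  row 4: a1 b42 b43 b44 b45 a6
Rows 1 and 3 agree on G; apply G→H, I and equate their H, I entries.
Rows 1 and 4 agree on K; apply K→I and equate their I entries.
Rows 1 and 2 agree on F, I; apply F, I→G, J and equate their G, J entries.
Rows 1 and 4 agree on F, I; apply F, I→G, J and equate their G, J entries.
Rows 1 and 3 agree on H, I; apply H, I→F and equate their F entries.
Rows 1 and 2 agree on G; apply G→H, I and equate their H, I entries.
Rows 1 and 4 agree on G; apply G→H, I and equate their H, I entries.
Rows 1 and 3 agree on F, I; apply F, I→G, J and equate their G, J entries.
Row 1 is now all distinguished symbols — the join is lossless.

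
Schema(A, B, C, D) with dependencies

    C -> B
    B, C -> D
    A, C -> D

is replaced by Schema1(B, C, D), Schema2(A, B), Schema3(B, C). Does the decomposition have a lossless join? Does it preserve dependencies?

lossy but dependency-preserving

Lossless test (chase): Rows 1 and 3 agree on B, C; apply B, C→D and equate their D entries. No row becomes fully distinguished — the join is lossy.
Dependency preservation: A, C → D is not contained in any single fragment, but the restricted closure of its left-hand side across the fragments still reaches the right-hand side; the remaining FDs each lie inside some fragment. All dependencies are preserved.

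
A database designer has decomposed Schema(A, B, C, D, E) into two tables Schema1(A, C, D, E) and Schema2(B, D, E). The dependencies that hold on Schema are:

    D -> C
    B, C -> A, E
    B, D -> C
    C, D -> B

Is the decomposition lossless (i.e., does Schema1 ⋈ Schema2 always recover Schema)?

Yes

Common attributes: Schema1 ∩ Schema2 = {D, E}.
Closure of {D, E}: D → C applies, adding C; C, D → B applies, adding B; B, C → A, E applies, adding A. So (D, E)⁺ = {A, B, C, D, E}.
This closure contains every attribute of Schema1, so Schema1 ∩ Schema2 → Schema1. The join is lossless.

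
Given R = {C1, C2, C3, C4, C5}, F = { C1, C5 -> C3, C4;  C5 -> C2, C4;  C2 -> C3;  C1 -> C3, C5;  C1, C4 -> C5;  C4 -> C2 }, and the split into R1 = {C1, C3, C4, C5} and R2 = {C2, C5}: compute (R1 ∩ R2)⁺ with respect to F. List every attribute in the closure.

R1 ∩ R2 = {C5}.
C5 → C2, C4 applies, adding C2, C4
C2 → C3 applies, adding C3
Closure: {C2, C3, C4, C5}.

C2, C3, C4, C5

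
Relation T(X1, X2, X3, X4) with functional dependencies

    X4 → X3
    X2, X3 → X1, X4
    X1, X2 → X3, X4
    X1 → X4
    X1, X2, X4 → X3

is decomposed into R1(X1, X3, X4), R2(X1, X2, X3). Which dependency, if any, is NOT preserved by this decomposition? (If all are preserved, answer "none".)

X4 → X3 lies within R1.
X2, X3 → X1, X4: restricted closure across fragments reaches X1, X4.
X1, X2 → X3, X4: restricted closure across fragments reaches X3, X4.
X1 → X4 lies within R1.
X1, X2, X4 → X3: restricted closure across fragments reaches X3.
Every dependency is enforceable on the fragments, so the decomposition is dependency-preserving.

none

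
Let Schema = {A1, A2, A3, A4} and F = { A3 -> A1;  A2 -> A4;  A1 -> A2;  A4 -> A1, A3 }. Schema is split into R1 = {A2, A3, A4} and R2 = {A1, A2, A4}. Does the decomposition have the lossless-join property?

Yes

Common attributes: R1 ∩ R2 = {A2, A4}.
Closure of {A2, A4}: A4 → A1, A3 applies, adding A1, A3. So (A2, A4)⁺ = {A1, A2, A3, A4}.
This closure contains every attribute of R1, so R1 ∩ R2 → R1. The join is lossless.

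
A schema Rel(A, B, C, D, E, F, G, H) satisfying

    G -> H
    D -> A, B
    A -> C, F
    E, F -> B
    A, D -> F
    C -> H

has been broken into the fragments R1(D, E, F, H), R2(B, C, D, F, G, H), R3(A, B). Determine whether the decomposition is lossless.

Chase test. Columns are A, B, C, D, E, F, G, H; row i has aⱼ where attribute j ∈ Ri, else bᵢⱼ.
Initial tableau (one row per fragment):
  row 1: b11 b12 b13 a4 a5 a6 b17 a8
  row 2: b21 a2 a3 a4 b25 a6 a7 a8
  row 3: a1 a2 b33 b34 b35 b36 b37 b38
Rows 1 and 2 agree on D; apply D→A, B and equate their A, B entries.
Rows 1 and 2 agree on A; apply A→C, F and equate their C, F entries.
No row becomes fully distinguished — the join is lossy.

No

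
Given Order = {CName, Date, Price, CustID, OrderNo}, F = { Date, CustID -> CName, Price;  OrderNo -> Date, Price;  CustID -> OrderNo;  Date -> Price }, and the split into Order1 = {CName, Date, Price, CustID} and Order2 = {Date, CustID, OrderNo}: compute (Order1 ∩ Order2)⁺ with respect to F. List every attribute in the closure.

Order1 ∩ Order2 = {Date, CustID}.
Date, CustID → CName, Price applies, adding CName, Price
CustID → OrderNo applies, adding OrderNo
Closure: {CName, Date, Price, CustID, OrderNo}.

CName, Date, Price, CustID, OrderNo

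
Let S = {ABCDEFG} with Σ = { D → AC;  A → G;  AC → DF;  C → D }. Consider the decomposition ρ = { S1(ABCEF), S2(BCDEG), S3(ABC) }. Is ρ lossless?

Yes

Chase test. Columns are ABCDEFG; row i has aⱼ where attribute j ∈ Si, else bᵢⱼ.
Initial tableau (one row per fragment):
  row 1: a1 a2 a3 b14 a5 a6 b17
  row 2: b21 a2 a3 a4 a5 b26 a7
  row 3: a1 a2 a3 b34 b35 b36 b37
Rows 1 and 3 agree on A; apply A→G and equate their G entries.
Rows 1 and 3 agree on AC; apply AC→DF and equate their DF entries.
Rows 1 and 2 agree on C; apply C→D and equate their D entries.
Rows 1 and 2 agree on D; apply D→AC and equate their AC entries.
Rows 1 and 2 agree on A; apply A→G and equate their G entries.
Rows 1 and 2 agree on AC; apply AC→DF and equate their DF entries.
Row 1 is now all distinguished symbols — the join is lossless.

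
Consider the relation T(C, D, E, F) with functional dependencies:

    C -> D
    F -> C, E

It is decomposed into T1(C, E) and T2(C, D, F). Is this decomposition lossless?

Common attributes: T1 ∩ T2 = {C}.
Closure of {C}: C → D applies, adding D. So (C)⁺ = {C, D}.
The closure contains neither all of T1 = {C, E} nor all of T2 = {C, D, F}, so the common attributes are not a superkey of either fragment. The join is lossy.

No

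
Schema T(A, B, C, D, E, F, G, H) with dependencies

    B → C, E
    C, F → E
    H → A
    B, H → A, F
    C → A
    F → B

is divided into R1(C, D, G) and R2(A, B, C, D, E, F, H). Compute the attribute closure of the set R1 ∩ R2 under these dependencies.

A, C, D

R1 ∩ R2 = {C, D}.
C → A applies, adding A
Closure: {A, C, D}.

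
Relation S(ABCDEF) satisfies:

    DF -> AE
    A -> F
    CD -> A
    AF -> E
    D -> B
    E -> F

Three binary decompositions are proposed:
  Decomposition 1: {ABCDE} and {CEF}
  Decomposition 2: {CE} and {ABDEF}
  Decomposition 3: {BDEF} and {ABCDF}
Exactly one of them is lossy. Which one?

Decomposition 1: common = {CE}, closure = {CEF} → lossless.
Decomposition 2: common = {E}, closure = {EF} → lossy.
Decomposition 3: common = {BDF}, closure = {ABDEF} → lossless.

Decomposition 2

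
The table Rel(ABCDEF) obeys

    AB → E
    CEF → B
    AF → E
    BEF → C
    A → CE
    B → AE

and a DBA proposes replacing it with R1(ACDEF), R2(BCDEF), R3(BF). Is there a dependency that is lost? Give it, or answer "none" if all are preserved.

B → AE

Check B → AE: no single fragment contains all of {ABE}, and the restricted closure of {B} across the fragments never reaches {AE}.
AB → E is preserved.
CEF → B is preserved.
AF → E is preserved.
BEF → C is preserved.
A → CE is preserved.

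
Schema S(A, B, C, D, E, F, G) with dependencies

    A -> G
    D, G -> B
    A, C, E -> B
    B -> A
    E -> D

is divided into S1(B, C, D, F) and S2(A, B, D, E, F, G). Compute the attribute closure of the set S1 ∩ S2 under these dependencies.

A, B, D, F, G

S1 ∩ S2 = {B, D, F}.
B → A applies, adding A
A → G applies, adding G
Closure: {A, B, D, F, G}.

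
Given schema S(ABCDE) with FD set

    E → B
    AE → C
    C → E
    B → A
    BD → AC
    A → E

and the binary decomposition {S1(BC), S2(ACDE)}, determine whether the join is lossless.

Common attributes: S1 ∩ S2 = {C}.
Closure of {C}: C → E applies, adding E; E → B applies, adding B; B → A applies, adding A. So (C)⁺ = {ABCE}.
This closure contains every attribute of S1, so S1 ∩ S2 → S1. The join is lossless.

Yes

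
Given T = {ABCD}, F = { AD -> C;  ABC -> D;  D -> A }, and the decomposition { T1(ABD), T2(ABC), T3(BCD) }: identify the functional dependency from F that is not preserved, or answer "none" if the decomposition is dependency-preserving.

Check ABC → D: no single fragment contains all of {ABCD}, and the restricted closure of {ABC} across the fragments never reaches {D}.
AD → C is preserved.
D → A is preserved.

ABC -> D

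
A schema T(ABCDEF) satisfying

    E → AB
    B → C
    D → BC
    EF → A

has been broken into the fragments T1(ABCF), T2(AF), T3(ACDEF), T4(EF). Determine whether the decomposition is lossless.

No

Chase test. Columns are ABCDEF; row i has aⱼ where attribute j ∈ Ti, else bᵢⱼ.
Initial tableau (one row per fragment):
  row 1: a1 a2 a3 b14 b15 a6
  row 2: a1 b22 b23 b24 b25 a6
  row 3: a1 b32 a3 a4 a5 a6
  row 4: b41 b42 b43 b44 a5 a6
Rows 3 and 4 agree on E; apply E→AB and equate their AB entries.
Rows 3 and 4 agree on B; apply B→C and equate their C entries.
No row becomes fully distinguished — the join is lossy.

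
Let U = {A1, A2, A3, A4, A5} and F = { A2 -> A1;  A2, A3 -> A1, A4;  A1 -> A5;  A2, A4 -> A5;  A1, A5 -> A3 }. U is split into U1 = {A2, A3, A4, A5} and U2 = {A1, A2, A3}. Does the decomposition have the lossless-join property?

Common attributes: U1 ∩ U2 = {A2, A3}.
Closure of {A2, A3}: A2 → A1 applies, adding A1; A2, A3 → A1, A4 applies, adding A4; A1 → A5 applies, adding A5. So (A2, A3)⁺ = {A1, A2, A3, A4, A5}.
This closure contains every attribute of U1, so U1 ∩ U2 → U1. The join is lossless.

Yes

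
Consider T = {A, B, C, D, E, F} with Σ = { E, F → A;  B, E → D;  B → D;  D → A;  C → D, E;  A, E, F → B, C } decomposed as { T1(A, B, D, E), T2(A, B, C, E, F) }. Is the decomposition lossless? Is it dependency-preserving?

Lossless test: (A, B, E)⁺ = {A, B, D, E}, which contains all of one fragment — lossless.
Dependency preservation: the restricted closure of {C} across the fragments never reaches {D, E}, so C → D, E cannot be enforced without a join — not preserved.

lossless but not dependency-preserving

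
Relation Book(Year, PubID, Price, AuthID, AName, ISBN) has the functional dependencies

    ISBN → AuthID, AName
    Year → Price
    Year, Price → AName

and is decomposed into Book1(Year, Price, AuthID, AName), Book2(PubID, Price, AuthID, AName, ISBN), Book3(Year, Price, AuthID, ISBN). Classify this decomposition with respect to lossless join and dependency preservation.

lossy but dependency-preserving

Lossless test (chase): Rows 2 and 3 agree on ISBN; apply ISBN→AuthID, AName and equate their AuthID, AName entries. No row becomes fully distinguished — the join is lossy.
Dependency preservation: every FD's attributes lie within a single fragment, so each can be enforced locally — preserved.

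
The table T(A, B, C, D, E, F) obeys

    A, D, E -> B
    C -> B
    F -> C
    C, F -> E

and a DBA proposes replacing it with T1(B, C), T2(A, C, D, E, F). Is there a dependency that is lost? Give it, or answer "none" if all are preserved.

Check A, D, E → B: no single fragment contains all of {A, B, D, E}, and the restricted closure of {A, D, E} across the fragments never reaches {B}.
C → B is preserved.
F → C is preserved.
C, F → E is preserved.

A, D, E -> B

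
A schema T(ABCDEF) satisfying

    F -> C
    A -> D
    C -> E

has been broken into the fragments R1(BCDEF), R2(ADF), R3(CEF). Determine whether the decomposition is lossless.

Chase test. Columns are ABCDEF; row i has aⱼ where attribute j ∈ Ri, else bᵢⱼ.
Initial tableau (one row per fragment):
  row 1: b11 a2 a3 a4 a5 a6
  row 2: a1 b22 b23 a4 b25 a6
  row 3: b31 b32 a3 b34 a5 a6
Rows 1 and 2 agree on F; apply F→C and equate their C entries.
Rows 1 and 2 agree on C; apply C→E and equate their E entries.
No row becomes fully distinguished — the join is lossy.

No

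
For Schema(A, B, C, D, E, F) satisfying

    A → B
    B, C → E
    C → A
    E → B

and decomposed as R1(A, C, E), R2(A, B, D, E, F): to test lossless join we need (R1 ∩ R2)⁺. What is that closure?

R1 ∩ R2 = {A, E}.
A → B applies, adding B
Closure: {A, B, E}.

A, B, E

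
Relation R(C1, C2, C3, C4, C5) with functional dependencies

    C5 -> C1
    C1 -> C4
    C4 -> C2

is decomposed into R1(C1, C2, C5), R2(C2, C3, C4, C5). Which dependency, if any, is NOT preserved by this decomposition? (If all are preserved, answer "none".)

Check C1 → C4: no single fragment contains all of {C1, C4}, and the restricted closure of {C1} across the fragments never reaches {C4}.
C5 → C1 is preserved.
C4 → C2 is preserved.

C1 -> C4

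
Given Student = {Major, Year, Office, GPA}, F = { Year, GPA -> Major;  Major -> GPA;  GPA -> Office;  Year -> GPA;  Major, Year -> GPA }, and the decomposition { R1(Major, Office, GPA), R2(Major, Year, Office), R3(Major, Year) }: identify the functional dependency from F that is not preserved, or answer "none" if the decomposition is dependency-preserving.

none

Year, GPA → Major: restricted closure across fragments reaches Major.
Major → GPA lies within R1.
GPA → Office lies within R1.
Year → GPA: restricted closure across fragments reaches GPA.
Major, Year → GPA: restricted closure across fragments reaches GPA.
Every dependency is enforceable on the fragments, so the decomposition is dependency-preserving.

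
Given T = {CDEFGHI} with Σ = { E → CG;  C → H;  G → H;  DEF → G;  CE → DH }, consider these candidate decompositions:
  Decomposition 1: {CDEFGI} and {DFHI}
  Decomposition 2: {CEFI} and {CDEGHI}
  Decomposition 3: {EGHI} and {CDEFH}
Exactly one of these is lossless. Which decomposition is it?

Decomposition 2

Decomposition 1: common = {DFI}, closure = {DFI} → lossy.
Decomposition 2: common = {CEI}, closure = {CDEGHI} → lossless.
Decomposition 3: common = {EH}, closure = {CDEGH} → lossy.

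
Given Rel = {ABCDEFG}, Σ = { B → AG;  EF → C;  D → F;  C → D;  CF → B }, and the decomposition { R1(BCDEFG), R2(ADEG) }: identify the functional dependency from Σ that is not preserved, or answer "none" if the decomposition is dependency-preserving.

Check B → AG: no single fragment contains all of {ABG}, and the restricted closure of {B} across the fragments never reaches {AG}.
EF → C is preserved.
D → F is preserved.
C → D is preserved.
CF → B is preserved.

B → AG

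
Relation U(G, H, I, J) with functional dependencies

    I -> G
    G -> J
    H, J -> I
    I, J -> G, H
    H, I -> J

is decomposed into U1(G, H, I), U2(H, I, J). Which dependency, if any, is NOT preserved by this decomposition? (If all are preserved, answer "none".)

Check G → J: no single fragment contains all of {G, J}, and the restricted closure of {G} across the fragments never reaches {J}.
I → G is preserved.
H, J → I is preserved.
I, J → G, H is preserved.
H, I → J is preserved.

G -> J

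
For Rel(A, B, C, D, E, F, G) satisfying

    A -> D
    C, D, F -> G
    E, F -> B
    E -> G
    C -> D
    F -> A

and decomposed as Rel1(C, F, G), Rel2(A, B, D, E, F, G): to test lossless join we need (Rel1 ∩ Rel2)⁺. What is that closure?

A, D, F, G

Rel1 ∩ Rel2 = {F, G}.
F → A applies, adding A
A → D applies, adding D
Closure: {A, D, F, G}.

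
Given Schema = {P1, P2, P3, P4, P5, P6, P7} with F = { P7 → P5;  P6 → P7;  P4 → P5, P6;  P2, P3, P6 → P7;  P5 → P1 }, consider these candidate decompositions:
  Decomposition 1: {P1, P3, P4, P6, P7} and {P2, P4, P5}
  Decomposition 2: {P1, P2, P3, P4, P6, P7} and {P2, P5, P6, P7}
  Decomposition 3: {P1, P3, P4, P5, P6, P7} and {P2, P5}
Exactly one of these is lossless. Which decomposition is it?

Decomposition 1: common = {P4}, closure = {P1, P4, P5, P6, P7} → lossy.
Decomposition 2: common = {P2, P6, P7}, closure = {P1, P2, P5, P6, P7} → lossless.
Decomposition 3: common = {P5}, closure = {P1, P5} → lossy.

Decomposition 2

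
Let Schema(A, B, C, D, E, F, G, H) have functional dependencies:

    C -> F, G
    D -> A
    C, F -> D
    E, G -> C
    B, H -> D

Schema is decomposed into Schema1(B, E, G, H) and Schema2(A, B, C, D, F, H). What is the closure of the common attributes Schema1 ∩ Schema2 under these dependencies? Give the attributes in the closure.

A, B, D, H

Schema1 ∩ Schema2 = {B, H}.
B, H → D applies, adding D
D → A applies, adding A
Closure: {A, B, D, H}.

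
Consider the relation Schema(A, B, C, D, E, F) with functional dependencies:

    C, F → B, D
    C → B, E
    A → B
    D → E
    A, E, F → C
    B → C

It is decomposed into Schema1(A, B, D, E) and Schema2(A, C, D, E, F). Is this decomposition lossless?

Common attributes: Schema1 ∩ Schema2 = {A, D, E}.
Closure of {A, D, E}: A → B applies, adding B; B → C applies, adding C. So (A, D, E)⁺ = {A, B, C, D, E}.
This closure contains every attribute of Schema1, so Schema1 ∩ Schema2 → Schema1. The join is lossless.

Yes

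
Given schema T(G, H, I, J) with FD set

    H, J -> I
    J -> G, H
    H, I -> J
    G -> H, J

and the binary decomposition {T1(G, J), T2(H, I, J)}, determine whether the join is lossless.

Common attributes: T1 ∩ T2 = {J}.
Closure of {J}: J → G, H applies, adding G, H; H, J → I applies, adding I. So (J)⁺ = {G, H, I, J}.
This closure contains every attribute of T1, so T1 ∩ T2 → T1. The join is lossless.

Yes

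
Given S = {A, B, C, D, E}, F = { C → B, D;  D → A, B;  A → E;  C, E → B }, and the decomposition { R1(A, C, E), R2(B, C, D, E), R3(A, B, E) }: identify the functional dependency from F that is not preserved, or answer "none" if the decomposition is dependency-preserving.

D → A, B

Check D → A, B: no single fragment contains all of {A, B, D}, and the restricted closure of {D} across the fragments never reaches {A, B}.
C → B, D is preserved.
A → E is preserved.
C, E → B is preserved.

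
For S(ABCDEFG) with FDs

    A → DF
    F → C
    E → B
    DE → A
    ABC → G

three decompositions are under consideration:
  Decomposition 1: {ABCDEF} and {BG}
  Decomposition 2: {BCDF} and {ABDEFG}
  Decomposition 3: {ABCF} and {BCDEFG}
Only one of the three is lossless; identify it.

Decomposition 2

Decomposition 1: common = {B}, closure = {B} → lossy.
Decomposition 2: common = {BDF}, closure = {BCDF} → lossless.
Decomposition 3: common = {BCF}, closure = {BCF} → lossy.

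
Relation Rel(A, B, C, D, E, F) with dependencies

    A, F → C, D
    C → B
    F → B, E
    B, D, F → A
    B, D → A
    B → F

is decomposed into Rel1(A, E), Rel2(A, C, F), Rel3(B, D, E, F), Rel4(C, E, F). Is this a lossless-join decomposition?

Chase test. Columns are A, B, C, D, E, F; row i has aⱼ where attribute j ∈ Reli, else bᵢⱼ.
Initial tableau (one row per fragment):
  row 1: a1 b12 b13 b14 a5 b16
  row 2: a1 b22 a3 b24 b25 a6
  row 3: b31 a2 b33 a4 a5 a6
  row 4: b41 b42 a3 b44 a5 a6
Rows 2 and 4 agree on C; apply C→B and equate their B entries.
Rows 2 and 3 agree on F; apply F→B, E and equate their B, E entries.
No row becomes fully distinguished — the join is lossy.

No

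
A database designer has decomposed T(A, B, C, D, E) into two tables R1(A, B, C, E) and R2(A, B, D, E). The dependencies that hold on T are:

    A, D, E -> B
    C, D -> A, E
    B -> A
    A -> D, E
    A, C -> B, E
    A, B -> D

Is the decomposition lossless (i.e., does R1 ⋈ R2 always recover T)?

Yes

Common attributes: R1 ∩ R2 = {A, B, E}.
Closure of {A, B, E}: A → D, E applies, adding D. So (A, B, E)⁺ = {A, B, D, E}.
This closure contains every attribute of R2, so R1 ∩ R2 → R2. The join is lossless.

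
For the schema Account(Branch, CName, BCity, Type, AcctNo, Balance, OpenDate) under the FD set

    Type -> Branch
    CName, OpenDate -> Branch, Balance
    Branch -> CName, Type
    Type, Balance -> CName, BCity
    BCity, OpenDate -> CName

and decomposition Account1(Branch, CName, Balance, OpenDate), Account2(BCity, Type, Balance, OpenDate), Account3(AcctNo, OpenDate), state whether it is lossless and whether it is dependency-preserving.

Lossless test (chase): applying each FD to every pair of rows produces no changes in the tableau, so no row becomes fully distinguished — the join is lossy.
Dependency preservation: the restricted closure of {Type} across the fragments never reaches {Branch}, so Type → Branch cannot be enforced without a join — not preserved.

lossy and not dependency-preserving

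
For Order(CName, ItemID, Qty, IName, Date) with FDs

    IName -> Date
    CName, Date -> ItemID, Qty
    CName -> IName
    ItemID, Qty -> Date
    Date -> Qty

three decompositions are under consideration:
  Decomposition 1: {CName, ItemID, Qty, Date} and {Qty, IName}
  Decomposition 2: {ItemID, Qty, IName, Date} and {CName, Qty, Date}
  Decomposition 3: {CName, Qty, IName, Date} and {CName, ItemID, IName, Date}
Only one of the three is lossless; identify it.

Decomposition 3

Decomposition 1: common = {Qty}, closure = {Qty} → lossy.
Decomposition 2: common = {Qty, Date}, closure = {Qty, Date} → lossy.
Decomposition 3: common = {CName, IName, Date}, closure = {CName, ItemID, Qty, IName, Date} → lossless.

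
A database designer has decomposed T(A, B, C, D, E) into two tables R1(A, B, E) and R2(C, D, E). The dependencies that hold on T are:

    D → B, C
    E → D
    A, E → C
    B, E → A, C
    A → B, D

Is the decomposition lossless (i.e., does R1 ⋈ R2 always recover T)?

Yes

Common attributes: R1 ∩ R2 = {E}.
Closure of {E}: E → D applies, adding D; D → B, C applies, adding B, C; B, E → A, C applies, adding A. So (E)⁺ = {A, B, C, D, E}.
This closure contains every attribute of R1, so R1 ∩ R2 → R1. The join is lossless.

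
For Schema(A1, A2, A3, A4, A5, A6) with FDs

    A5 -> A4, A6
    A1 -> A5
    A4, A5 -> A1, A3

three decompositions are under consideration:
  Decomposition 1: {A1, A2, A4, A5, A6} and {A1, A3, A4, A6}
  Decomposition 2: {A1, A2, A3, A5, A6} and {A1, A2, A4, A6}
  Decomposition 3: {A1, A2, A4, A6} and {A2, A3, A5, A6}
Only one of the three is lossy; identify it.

Decomposition 1: common = {A1, A4, A6}, closure = {A1, A3, A4, A5, A6} → lossless.
Decomposition 2: common = {A1, A2, A6}, closure = {A1, A2, A3, A4, A5, A6} → lossless.
Decomposition 3: common = {A2, A6}, closure = {A2, A6} → lossy.

Decomposition 3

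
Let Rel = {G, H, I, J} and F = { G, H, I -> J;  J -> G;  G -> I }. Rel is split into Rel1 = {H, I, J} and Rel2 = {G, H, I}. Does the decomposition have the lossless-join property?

No

Common attributes: Rel1 ∩ Rel2 = {H, I}.
No dependency enlarges {H, I}, so (H, I)⁺ = {H, I}.
The closure contains neither all of Rel1 = {H, I, J} nor all of Rel2 = {G, H, I}, so the common attributes are not a superkey of either fragment. The join is lossy.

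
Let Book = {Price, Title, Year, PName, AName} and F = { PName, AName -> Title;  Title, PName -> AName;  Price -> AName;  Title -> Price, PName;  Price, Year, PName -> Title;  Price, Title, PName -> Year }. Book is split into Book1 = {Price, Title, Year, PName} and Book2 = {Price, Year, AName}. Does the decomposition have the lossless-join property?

Yes

Common attributes: Book1 ∩ Book2 = {Price, Year}.
Closure of {Price, Year}: Price → AName applies, adding AName. So (Price, Year)⁺ = {Price, Year, AName}.
This closure contains every attribute of Book2, so Book1 ∩ Book2 → Book2. The join is lossless.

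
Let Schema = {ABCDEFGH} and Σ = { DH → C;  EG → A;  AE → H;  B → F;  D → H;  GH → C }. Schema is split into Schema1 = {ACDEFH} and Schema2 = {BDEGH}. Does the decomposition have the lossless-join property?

Common attributes: Schema1 ∩ Schema2 = {DEH}.
Closure of {DEH}: DH → C applies, adding C. So (DEH)⁺ = {CDEH}.
The closure contains neither all of Schema1 = {ACDEFH} nor all of Schema2 = {BDEGH}, so the common attributes are not a superkey of either fragment. The join is lossy.

No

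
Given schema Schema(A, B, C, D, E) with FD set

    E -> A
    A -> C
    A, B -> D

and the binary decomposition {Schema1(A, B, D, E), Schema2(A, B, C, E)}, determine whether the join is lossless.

Yes

Common attributes: Schema1 ∩ Schema2 = {A, B, E}.
Closure of {A, B, E}: A → C applies, adding C; A, B → D applies, adding D. So (A, B, E)⁺ = {A, B, C, D, E}.
This closure contains every attribute of Schema1, so Schema1 ∩ Schema2 → Schema1. The join is lossless.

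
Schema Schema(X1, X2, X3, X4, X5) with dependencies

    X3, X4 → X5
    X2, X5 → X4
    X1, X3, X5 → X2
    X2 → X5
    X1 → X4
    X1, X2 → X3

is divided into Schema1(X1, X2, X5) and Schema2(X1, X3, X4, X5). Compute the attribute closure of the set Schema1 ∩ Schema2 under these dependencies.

X1, X4, X5

Schema1 ∩ Schema2 = {X1, X5}.
X1 → X4 applies, adding X4
Closure: {X1, X4, X5}.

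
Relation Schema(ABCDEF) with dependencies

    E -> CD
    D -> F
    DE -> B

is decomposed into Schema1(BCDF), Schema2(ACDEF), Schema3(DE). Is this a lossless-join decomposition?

No

Chase test. Columns are ABCDEF; row i has aⱼ where attribute j ∈ Schemai, else bᵢⱼ.
Initial tableau (one row per fragment):
  row 1: b11 a2 a3 a4 b15 a6
  row 2: a1 b22 a3 a4 a5 a6
  row 3: b31 b32 b33 a4 a5 b36
Rows 2 and 3 agree on E; apply E→CD and equate their CD entries.
Rows 1 and 3 agree on D; apply D→F and equate their F entries.
Rows 2 and 3 agree on DE; apply DE→B and equate their B entries.
No row becomes fully distinguished — the join is lossy.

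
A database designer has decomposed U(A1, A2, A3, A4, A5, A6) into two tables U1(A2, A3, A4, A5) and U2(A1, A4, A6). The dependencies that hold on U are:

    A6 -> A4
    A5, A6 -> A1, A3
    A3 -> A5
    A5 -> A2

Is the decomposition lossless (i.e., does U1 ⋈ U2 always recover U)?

No

Common attributes: U1 ∩ U2 = {A4}.
No dependency enlarges {A4}, so (A4)⁺ = {A4}.
The closure contains neither all of U1 = {A2, A3, A4, A5} nor all of U2 = {A1, A4, A6}, so the common attributes are not a superkey of either fragment. The join is lossy.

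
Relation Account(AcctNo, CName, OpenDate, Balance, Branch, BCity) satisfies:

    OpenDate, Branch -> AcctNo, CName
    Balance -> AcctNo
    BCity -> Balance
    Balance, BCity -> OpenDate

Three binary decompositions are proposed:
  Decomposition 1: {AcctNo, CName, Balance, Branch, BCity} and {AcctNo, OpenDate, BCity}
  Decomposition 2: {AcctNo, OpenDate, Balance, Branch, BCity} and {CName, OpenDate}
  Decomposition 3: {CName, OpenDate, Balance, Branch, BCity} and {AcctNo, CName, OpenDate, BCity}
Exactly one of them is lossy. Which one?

Decomposition 2

Decomposition 1: common = {AcctNo, BCity}, closure = {AcctNo, OpenDate, Balance, BCity} → lossless.
Decomposition 2: common = {OpenDate}, closure = {OpenDate} → lossy.
Decomposition 3: common = {CName, OpenDate, BCity}, closure = {AcctNo, CName, OpenDate, Balance, BCity} → lossless.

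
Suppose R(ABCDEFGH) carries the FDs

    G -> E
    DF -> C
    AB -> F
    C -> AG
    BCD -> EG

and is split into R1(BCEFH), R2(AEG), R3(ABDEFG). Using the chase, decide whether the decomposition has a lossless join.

Chase test. Columns are ABCDEFGH; row i has aⱼ where attribute j ∈ Ri, else bᵢⱼ.
Initial tableau (one row per fragment):
  row 1: b11 a2 a3 b14 a5 a6 b17 a8
  row 2: a1 b22 b23 b24 a5 b26 a7 b28
  row 3: a1 a2 b33 a4 a5 a6 a7 b38
No row becomes fully distinguished — the join is lossy.

No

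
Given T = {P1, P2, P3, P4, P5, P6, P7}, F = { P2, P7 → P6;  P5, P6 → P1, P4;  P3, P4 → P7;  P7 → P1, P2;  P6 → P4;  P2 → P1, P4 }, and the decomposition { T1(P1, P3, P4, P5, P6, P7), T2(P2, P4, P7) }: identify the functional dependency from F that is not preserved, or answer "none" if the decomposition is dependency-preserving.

Check P2 → P1, P4: no single fragment contains all of {P1, P2, P4}, and the restricted closure of {P2} across the fragments never reaches {P1, P4}.
P2, P7 → P6 is preserved.
P5, P6 → P1, P4 is preserved.
P3, P4 → P7 is preserved.
P7 → P1, P2 is preserved.
P6 → P4 is preserved.

P2 → P1, P4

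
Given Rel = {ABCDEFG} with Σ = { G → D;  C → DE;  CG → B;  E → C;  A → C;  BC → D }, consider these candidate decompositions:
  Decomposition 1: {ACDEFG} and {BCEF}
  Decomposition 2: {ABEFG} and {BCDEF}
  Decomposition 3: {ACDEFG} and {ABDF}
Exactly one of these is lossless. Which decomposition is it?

Decomposition 2

Decomposition 1: common = {CEF}, closure = {CDEF} → lossy.
Decomposition 2: common = {BEF}, closure = {BCDEF} → lossless.
Decomposition 3: common = {ADF}, closure = {ACDEF} → lossy.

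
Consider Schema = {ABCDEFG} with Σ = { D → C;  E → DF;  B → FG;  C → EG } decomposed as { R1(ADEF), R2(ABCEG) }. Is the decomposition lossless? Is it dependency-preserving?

Lossless test: (AE)⁺ = {ACDEFG}, which contains all of one fragment — lossless.
Dependency preservation: the restricted closure of {B} across the fragments never reaches {FG}, so B → FG cannot be enforced without a join — not preserved.

lossless but not dependency-preserving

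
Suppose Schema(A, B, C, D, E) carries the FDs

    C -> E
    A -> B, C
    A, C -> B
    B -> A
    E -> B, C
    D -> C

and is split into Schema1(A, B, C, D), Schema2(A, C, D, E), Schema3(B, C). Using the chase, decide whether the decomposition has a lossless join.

Chase test. Columns are A, B, C, D, E; row i has aⱼ where attribute j ∈ Schemai, else bᵢⱼ.
Initial tableau (one row per fragment):
  row 1: a1 a2 a3 a4 b15
  row 2: a1 b22 a3 a4 a5
  row 3: b31 a2 a3 b34 b35
Rows 1 and 2 agree on C; apply C→E and equate their E entries.
Rows 1 and 3 agree on C; apply C→E and equate their E entries.
Rows 1 and 2 agree on A; apply A→B, C and equate their B, C entries.
Rows 1 and 3 agree on B; apply B→A and equate their A entries.
Row 1 is now all distinguished symbols — the join is lossless.

Yes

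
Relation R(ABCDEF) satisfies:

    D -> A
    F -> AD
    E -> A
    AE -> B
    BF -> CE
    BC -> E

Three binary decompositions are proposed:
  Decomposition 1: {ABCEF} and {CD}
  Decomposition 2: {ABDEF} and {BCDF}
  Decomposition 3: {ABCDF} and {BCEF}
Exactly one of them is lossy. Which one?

Decomposition 1: common = {C}, closure = {C} → lossy.
Decomposition 2: common = {BDF}, closure = {ABCDEF} → lossless.
Decomposition 3: common = {BCF}, closure = {ABCDEF} → lossless.

Decomposition 1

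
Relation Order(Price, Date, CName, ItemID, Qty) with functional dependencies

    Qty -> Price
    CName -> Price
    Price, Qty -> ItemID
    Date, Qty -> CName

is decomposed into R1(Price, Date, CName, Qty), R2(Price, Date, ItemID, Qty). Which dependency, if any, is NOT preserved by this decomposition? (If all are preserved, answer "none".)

none

Qty → Price lies within R1.
CName → Price lies within R1.
Price, Qty → ItemID lies within R2.
Date, Qty → CName lies within R1.
Every dependency is enforceable on the fragments, so the decomposition is dependency-preserving.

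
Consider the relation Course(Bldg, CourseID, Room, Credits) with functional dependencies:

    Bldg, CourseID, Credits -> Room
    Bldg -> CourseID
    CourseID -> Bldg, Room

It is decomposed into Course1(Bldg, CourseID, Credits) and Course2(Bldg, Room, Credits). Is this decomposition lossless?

Yes

Common attributes: Course1 ∩ Course2 = {Bldg, Credits}.
Closure of {Bldg, Credits}: Bldg → CourseID applies, adding CourseID; CourseID → Bldg, Room applies, adding Room. So (Bldg, Credits)⁺ = {Bldg, CourseID, Room, Credits}.
This closure contains every attribute of Course1, so Course1 ∩ Course2 → Course1. The join is lossless.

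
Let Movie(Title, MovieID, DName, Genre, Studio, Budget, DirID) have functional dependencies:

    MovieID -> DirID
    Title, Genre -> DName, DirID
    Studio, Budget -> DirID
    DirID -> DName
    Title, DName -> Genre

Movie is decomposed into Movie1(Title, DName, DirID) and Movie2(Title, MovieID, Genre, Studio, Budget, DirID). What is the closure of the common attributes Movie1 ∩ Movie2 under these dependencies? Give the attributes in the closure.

Title, DName, Genre, DirID

Movie1 ∩ Movie2 = {Title, DirID}.
DirID → DName applies, adding DName
Title, DName → Genre applies, adding Genre
Closure: {Title, DName, Genre, DirID}.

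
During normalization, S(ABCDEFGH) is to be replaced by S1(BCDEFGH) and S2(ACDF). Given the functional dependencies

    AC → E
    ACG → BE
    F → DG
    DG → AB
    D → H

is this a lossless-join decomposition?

Common attributes: S1 ∩ S2 = {CDF}.
Closure of {CDF}: F → DG applies, adding G; DG → AB applies, adding AB; D → H applies, adding H; AC → E applies, adding E. So (CDF)⁺ = {ABCDEFGH}.
This closure contains every attribute of S1, so S1 ∩ S2 → S1. The join is lossless.

Yes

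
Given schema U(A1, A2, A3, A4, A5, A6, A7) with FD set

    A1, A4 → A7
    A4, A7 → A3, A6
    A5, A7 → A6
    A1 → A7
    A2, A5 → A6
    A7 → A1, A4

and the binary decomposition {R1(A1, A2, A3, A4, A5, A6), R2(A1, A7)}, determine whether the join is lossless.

Yes

Common attributes: R1 ∩ R2 = {A1}.
Closure of {A1}: A1 → A7 applies, adding A7; A7 → A1, A4 applies, adding A4; A4, A7 → A3, A6 applies, adding A3, A6. So (A1)⁺ = {A1, A3, A4, A6, A7}.
This closure contains every attribute of R2, so R1 ∩ R2 → R2. The join is lossless.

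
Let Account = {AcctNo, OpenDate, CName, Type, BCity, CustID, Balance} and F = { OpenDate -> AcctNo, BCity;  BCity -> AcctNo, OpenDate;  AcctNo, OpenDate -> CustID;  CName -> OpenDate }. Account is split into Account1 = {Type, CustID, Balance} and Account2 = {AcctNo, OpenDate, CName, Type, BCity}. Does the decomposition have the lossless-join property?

No

Common attributes: Account1 ∩ Account2 = {Type}.
No dependency enlarges {Type}, so (Type)⁺ = {Type}.
The closure contains neither all of Account1 = {Type, CustID, Balance} nor all of Account2 = {AcctNo, OpenDate, CName, Type, BCity}, so the common attributes are not a superkey of either fragment. The join is lossy.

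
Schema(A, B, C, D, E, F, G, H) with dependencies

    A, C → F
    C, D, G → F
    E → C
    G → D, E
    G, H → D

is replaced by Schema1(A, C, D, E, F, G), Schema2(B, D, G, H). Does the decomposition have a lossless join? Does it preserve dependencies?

Lossless test: (D, G)⁺ = {C, D, E, F, G}, which is a superkey of neither fragment — lossy.
Dependency preservation: every FD's attributes lie within a single fragment, so each can be enforced locally — preserved.

lossy but dependency-preserving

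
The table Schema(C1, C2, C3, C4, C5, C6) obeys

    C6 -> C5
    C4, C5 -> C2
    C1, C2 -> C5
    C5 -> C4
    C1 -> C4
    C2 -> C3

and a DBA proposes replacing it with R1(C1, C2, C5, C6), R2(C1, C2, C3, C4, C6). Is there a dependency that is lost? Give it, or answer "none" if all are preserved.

Check C5 → C4: no single fragment contains all of {C4, C5}, and the restricted closure of {C5} across the fragments never reaches {C4}.
C6 → C5 is preserved.
C4, C5 → C2 is preserved.
C1, C2 → C5 is preserved.
C1 → C4 is preserved.
C2 → C3 is preserved.

C5 -> C4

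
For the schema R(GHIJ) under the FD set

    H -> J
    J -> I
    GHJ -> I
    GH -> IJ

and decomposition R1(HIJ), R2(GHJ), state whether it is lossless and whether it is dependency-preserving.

lossless and dependency-preserving

Lossless test: (HJ)⁺ = {HIJ}, which contains all of one fragment — lossless.
Dependency preservation: GHJ → I; GH → IJ are not contained in any single fragment, but the restricted closure of each left-hand side across the fragments still reaches the right-hand side; the remaining FDs each lie inside some fragment. All dependencies are preserved.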